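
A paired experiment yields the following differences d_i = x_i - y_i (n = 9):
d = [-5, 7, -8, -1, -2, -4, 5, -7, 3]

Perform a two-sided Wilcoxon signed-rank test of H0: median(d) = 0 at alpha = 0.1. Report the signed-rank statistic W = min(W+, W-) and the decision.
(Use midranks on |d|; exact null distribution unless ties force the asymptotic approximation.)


Step 1: Drop any zero differences (none here) and take |d_i|.
|d| = [5, 7, 8, 1, 2, 4, 5, 7, 3]
Step 2: Midrank |d_i| (ties get averaged ranks).
ranks: |5|->5.5, |7|->7.5, |8|->9, |1|->1, |2|->2, |4|->4, |5|->5.5, |7|->7.5, |3|->3
Step 3: Attach original signs; sum ranks with positive sign and with negative sign.
W+ = 7.5 + 5.5 + 3 = 16
W- = 5.5 + 9 + 1 + 2 + 4 + 7.5 = 29
(Check: W+ + W- = 45 should equal n(n+1)/2 = 45.)
Step 4: Test statistic W = min(W+, W-) = 16.
Step 5: Ties in |d|, so use the tie-corrected normal approximation.
        E[W] = n(n+1)/4 = 9*10/4 = 22.5.
        Tie groups: |d|=5 (t=2), |d|=7 (t=2); sum(t^3 - t) = 12.
        Var[W] = n(n+1)(2n+1)/24 - sum(t^3-t)/48 = 1710/24 - 12/48 = 71.
        z = (W - E[W]) / sqrt(Var[W]) = (16 - 22.5) / 8.4261 = -0.7714.
        Two-sided p = 2*Phi(z) = 0.440465.
Step 6: alpha = 0.1. fail to reject H0.

W+ = 16, W- = 29, W = min = 16, p = 0.440465, fail to reject H0.


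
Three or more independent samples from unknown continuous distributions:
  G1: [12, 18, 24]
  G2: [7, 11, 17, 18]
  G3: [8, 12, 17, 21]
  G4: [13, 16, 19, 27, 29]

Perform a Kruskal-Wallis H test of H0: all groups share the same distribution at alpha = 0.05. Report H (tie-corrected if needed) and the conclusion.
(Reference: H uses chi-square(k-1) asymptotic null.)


Step 1: Combine all N = 16 observations and assign midranks.
sorted (value, group, rank): (7,G2,1), (8,G3,2), (11,G2,3), (12,G1,4.5), (12,G3,4.5), (13,G4,6), (16,G4,7), (17,G2,8.5), (17,G3,8.5), (18,G1,10.5), (18,G2,10.5), (19,G4,12), (21,G3,13), (24,G1,14), (27,G4,15), (29,G4,16)
Step 2: Sum ranks within each group.
R_1 = 29 (n_1 = 3)
R_2 = 23 (n_2 = 4)
R_3 = 28 (n_3 = 4)
R_4 = 56 (n_4 = 5)
Step 3: H = 12/(N(N+1)) * sum(R_i^2/n_i) - 3(N+1)
     = 12/(16*17) * (29^2/3 + 23^2/4 + 28^2/4 + 56^2/5) - 3*17
     = 0.044118 * 1235.78 - 51
     = 3.519853.
Step 4: Ties present; correction factor C = 1 - 18/(16^3 - 16) = 0.995588. Corrected H = 3.519853 / 0.995588 = 3.535451.
Step 5: Under H0, H ~ chi^2(3); p-value = 0.316193.
Step 6: alpha = 0.05. fail to reject H0.

H = 3.5355, df = 3, p = 0.316193, fail to reject H0.


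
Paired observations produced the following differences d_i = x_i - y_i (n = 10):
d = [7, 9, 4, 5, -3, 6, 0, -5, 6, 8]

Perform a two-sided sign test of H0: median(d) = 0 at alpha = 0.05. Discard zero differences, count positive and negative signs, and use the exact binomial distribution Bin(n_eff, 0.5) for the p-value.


Step 1: Discard zero differences. Original n = 10; n_eff = number of nonzero differences = 9.
Nonzero differences (with sign): +7, +9, +4, +5, -3, +6, -5, +6, +8
Step 2: Count signs: positive = 7, negative = 2.
Step 3: Under H0: P(positive) = 0.5, so the number of positives S ~ Bin(9, 0.5).
Step 4: Two-sided exact p-value = sum of Bin(9,0.5) probabilities at or below the observed probability = 0.179688.
Step 5: alpha = 0.05. fail to reject H0.

n_eff = 9, pos = 7, neg = 2, p = 0.179688, fail to reject H0.


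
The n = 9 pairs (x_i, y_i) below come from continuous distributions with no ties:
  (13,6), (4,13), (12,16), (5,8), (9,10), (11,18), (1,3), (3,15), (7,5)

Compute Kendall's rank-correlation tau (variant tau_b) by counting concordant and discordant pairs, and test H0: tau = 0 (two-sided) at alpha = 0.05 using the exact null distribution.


Step 1: Enumerate the 36 unordered pairs (i,j) with i<j and classify each by sign(x_j-x_i) * sign(y_j-y_i).
  (1,2):dx=-9,dy=+7->D; (1,3):dx=-1,dy=+10->D; (1,4):dx=-8,dy=+2->D; (1,5):dx=-4,dy=+4->D
  (1,6):dx=-2,dy=+12->D; (1,7):dx=-12,dy=-3->C; (1,8):dx=-10,dy=+9->D; (1,9):dx=-6,dy=-1->C
  (2,3):dx=+8,dy=+3->C; (2,4):dx=+1,dy=-5->D; (2,5):dx=+5,dy=-3->D; (2,6):dx=+7,dy=+5->C
  (2,7):dx=-3,dy=-10->C; (2,8):dx=-1,dy=+2->D; (2,9):dx=+3,dy=-8->D; (3,4):dx=-7,dy=-8->C
  (3,5):dx=-3,dy=-6->C; (3,6):dx=-1,dy=+2->D; (3,7):dx=-11,dy=-13->C; (3,8):dx=-9,dy=-1->C
  (3,9):dx=-5,dy=-11->C; (4,5):dx=+4,dy=+2->C; (4,6):dx=+6,dy=+10->C; (4,7):dx=-4,dy=-5->C
  (4,8):dx=-2,dy=+7->D; (4,9):dx=+2,dy=-3->D; (5,6):dx=+2,dy=+8->C; (5,7):dx=-8,dy=-7->C
  (5,8):dx=-6,dy=+5->D; (5,9):dx=-2,dy=-5->C; (6,7):dx=-10,dy=-15->C; (6,8):dx=-8,dy=-3->C
  (6,9):dx=-4,dy=-13->C; (7,8):dx=+2,dy=+12->C; (7,9):dx=+6,dy=+2->C; (8,9):dx=+4,dy=-10->D
Step 2: C = 21, D = 15, total pairs = 36.
Step 3: tau = (C - D)/(n(n-1)/2) = (21 - 15)/36 = 0.166667.
Step 4: Exact two-sided p-value (enumerate n! = 362880 permutations of y under H0): p = 0.612202.
Step 5: alpha = 0.05. fail to reject H0.

tau_b = 0.1667 (C=21, D=15), p = 0.612202, fail to reject H0.


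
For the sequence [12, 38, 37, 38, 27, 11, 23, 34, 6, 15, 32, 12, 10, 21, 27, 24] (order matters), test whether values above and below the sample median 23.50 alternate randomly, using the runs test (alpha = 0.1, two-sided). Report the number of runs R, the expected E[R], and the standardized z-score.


Step 1: Compute median = 23.50; label A = above, B = below.
Labels in order: BAAAABBABBABBBAA  (n_A = 8, n_B = 8)
Step 2: Count runs R = 8.
Step 3: Under H0 (random ordering), E[R] = 2*n_A*n_B/(n_A+n_B) + 1 = 2*8*8/16 + 1 = 9.0000.
        Var[R] = 2*n_A*n_B*(2*n_A*n_B - n_A - n_B) / ((n_A+n_B)^2 * (n_A+n_B-1)) = 14336/3840 = 3.7333.
        SD[R] = 1.9322.
Step 4: Continuity-corrected z = (R + 0.5 - E[R]) / SD[R] = (8 + 0.5 - 9.0000) / 1.9322 = -0.2588.
Step 5: Two-sided p-value via normal approximation = 2*(1 - Phi(|z|)) = 0.795809.
Step 6: alpha = 0.1. fail to reject H0.

R = 8, z = -0.2588, p = 0.795809, fail to reject H0.


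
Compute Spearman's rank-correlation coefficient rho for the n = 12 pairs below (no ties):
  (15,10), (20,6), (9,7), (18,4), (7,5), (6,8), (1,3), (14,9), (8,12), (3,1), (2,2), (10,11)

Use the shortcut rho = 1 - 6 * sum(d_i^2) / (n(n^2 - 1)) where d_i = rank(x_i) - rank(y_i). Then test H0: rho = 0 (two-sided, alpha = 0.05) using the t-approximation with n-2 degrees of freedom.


Step 1: Rank x and y separately (midranks; no ties here).
rank(x): 15->10, 20->12, 9->7, 18->11, 7->5, 6->4, 1->1, 14->9, 8->6, 3->3, 2->2, 10->8
rank(y): 10->10, 6->6, 7->7, 4->4, 5->5, 8->8, 3->3, 9->9, 12->12, 1->1, 2->2, 11->11
Step 2: d_i = R_x(i) - R_y(i); compute d_i^2.
  (10-10)^2=0, (12-6)^2=36, (7-7)^2=0, (11-4)^2=49, (5-5)^2=0, (4-8)^2=16, (1-3)^2=4, (9-9)^2=0, (6-12)^2=36, (3-1)^2=4, (2-2)^2=0, (8-11)^2=9
sum(d^2) = 154.
Step 3: rho = 1 - 6*154 / (12*(12^2 - 1)) = 1 - 924/1716 = 0.461538.
Step 4: Under H0, t = rho * sqrt((n-2)/(1-rho^2)) = 1.6452 ~ t(10).
Step 5: Two-sided p-value from the t-distribution with 10 df = 0.130948.
Step 6: alpha = 0.05. fail to reject H0.

rho = 0.4615, p = 0.130948, fail to reject H0 at alpha = 0.05.


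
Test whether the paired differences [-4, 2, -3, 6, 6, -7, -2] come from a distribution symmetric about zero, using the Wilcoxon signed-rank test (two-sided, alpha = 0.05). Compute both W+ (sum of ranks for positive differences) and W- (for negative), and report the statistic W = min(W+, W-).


Step 1: Drop any zero differences (none here) and take |d_i|.
|d| = [4, 2, 3, 6, 6, 7, 2]
Step 2: Midrank |d_i| (ties get averaged ranks).
ranks: |4|->4, |2|->1.5, |3|->3, |6|->5.5, |6|->5.5, |7|->7, |2|->1.5
Step 3: Attach original signs; sum ranks with positive sign and with negative sign.
W+ = 1.5 + 5.5 + 5.5 = 12.5
W- = 4 + 3 + 7 + 1.5 = 15.5
(Check: W+ + W- = 28 should equal n(n+1)/2 = 28.)
Step 4: Test statistic W = min(W+, W-) = 12.5.
Step 5: Ties in |d|, so use the tie-corrected normal approximation.
        E[W] = n(n+1)/4 = 7*8/4 = 14.
        Tie groups: |d|=2 (t=2), |d|=6 (t=2); sum(t^3 - t) = 12.
        Var[W] = n(n+1)(2n+1)/24 - sum(t^3-t)/48 = 840/24 - 12/48 = 34.75.
        z = (W - E[W]) / sqrt(Var[W]) = (12.5 - 14) / 5.8949 = -0.2545.
        Two-sided p = 2*Phi(z) = 0.799143.
Step 6: alpha = 0.05. fail to reject H0.

W+ = 12.5, W- = 15.5, W = min = 12.5, p = 0.799143, fail to reject H0.


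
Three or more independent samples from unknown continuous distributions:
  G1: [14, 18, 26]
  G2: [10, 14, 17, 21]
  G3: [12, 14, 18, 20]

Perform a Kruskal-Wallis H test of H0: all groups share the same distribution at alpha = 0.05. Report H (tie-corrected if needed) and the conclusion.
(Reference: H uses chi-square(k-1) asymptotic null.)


Step 1: Combine all N = 11 observations and assign midranks.
sorted (value, group, rank): (10,G2,1), (12,G3,2), (14,G1,4), (14,G2,4), (14,G3,4), (17,G2,6), (18,G1,7.5), (18,G3,7.5), (20,G3,9), (21,G2,10), (26,G1,11)
Step 2: Sum ranks within each group.
R_1 = 22.5 (n_1 = 3)
R_2 = 21 (n_2 = 4)
R_3 = 22.5 (n_3 = 4)
Step 3: H = 12/(N(N+1)) * sum(R_i^2/n_i) - 3(N+1)
     = 12/(11*12) * (22.5^2/3 + 21^2/4 + 22.5^2/4) - 3*12
     = 0.090909 * 405.562 - 36
     = 0.869318.
Step 4: Ties present; correction factor C = 1 - 30/(11^3 - 11) = 0.977273. Corrected H = 0.869318 / 0.977273 = 0.889535.
Step 5: Under H0, H ~ chi^2(2); p-value = 0.640973.
Step 6: alpha = 0.05. fail to reject H0.

H = 0.8895, df = 2, p = 0.640973, fail to reject H0.


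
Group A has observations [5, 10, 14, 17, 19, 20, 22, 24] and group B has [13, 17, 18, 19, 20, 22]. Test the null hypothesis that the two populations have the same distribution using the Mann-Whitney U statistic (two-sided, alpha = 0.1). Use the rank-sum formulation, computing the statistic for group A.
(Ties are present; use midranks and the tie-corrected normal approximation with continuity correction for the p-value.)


Step 1: Combine and sort all 14 observations; assign midranks.
sorted (value, group): (5,X), (10,X), (13,Y), (14,X), (17,X), (17,Y), (18,Y), (19,X), (19,Y), (20,X), (20,Y), (22,X), (22,Y), (24,X)
ranks: 5->1, 10->2, 13->3, 14->4, 17->5.5, 17->5.5, 18->7, 19->8.5, 19->8.5, 20->10.5, 20->10.5, 22->12.5, 22->12.5, 24->14
Step 2: Rank sum for X: R1 = 1 + 2 + 4 + 5.5 + 8.5 + 10.5 + 12.5 + 14 = 58.
Step 3: U_X = R1 - n1(n1+1)/2 = 58 - 8*9/2 = 58 - 36 = 22.
       U_Y = n1*n2 - U_X = 48 - 22 = 26.
Step 4: Ties are present, so use the tie-corrected normal approximation (with continuity correction) for the p-value.
Step 5: p-value = 0.845780; compare to alpha = 0.1. fail to reject H0.

U_X = 22, p = 0.845780, fail to reject H0 at alpha = 0.1.


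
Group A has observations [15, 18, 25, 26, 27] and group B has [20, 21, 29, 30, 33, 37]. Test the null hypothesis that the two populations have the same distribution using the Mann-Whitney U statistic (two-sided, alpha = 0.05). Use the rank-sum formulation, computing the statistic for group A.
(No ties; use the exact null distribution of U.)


Step 1: Combine and sort all 11 observations; assign midranks.
sorted (value, group): (15,X), (18,X), (20,Y), (21,Y), (25,X), (26,X), (27,X), (29,Y), (30,Y), (33,Y), (37,Y)
ranks: 15->1, 18->2, 20->3, 21->4, 25->5, 26->6, 27->7, 29->8, 30->9, 33->10, 37->11
Step 2: Rank sum for X: R1 = 1 + 2 + 5 + 6 + 7 = 21.
Step 3: U_X = R1 - n1(n1+1)/2 = 21 - 5*6/2 = 21 - 15 = 6.
       U_Y = n1*n2 - U_X = 30 - 6 = 24.
Step 4: No ties, so the exact null distribution of U (based on enumerating the C(11,5) = 462 equally likely rank assignments) gives the two-sided p-value.
Step 5: p-value = 0.125541; compare to alpha = 0.05. fail to reject H0.

U_X = 6, p = 0.125541, fail to reject H0 at alpha = 0.05.


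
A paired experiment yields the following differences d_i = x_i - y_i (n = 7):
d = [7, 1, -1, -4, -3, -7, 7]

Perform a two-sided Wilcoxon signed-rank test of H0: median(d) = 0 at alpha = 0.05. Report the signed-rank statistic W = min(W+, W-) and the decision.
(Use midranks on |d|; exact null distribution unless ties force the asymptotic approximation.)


Step 1: Drop any zero differences (none here) and take |d_i|.
|d| = [7, 1, 1, 4, 3, 7, 7]
Step 2: Midrank |d_i| (ties get averaged ranks).
ranks: |7|->6, |1|->1.5, |1|->1.5, |4|->4, |3|->3, |7|->6, |7|->6
Step 3: Attach original signs; sum ranks with positive sign and with negative sign.
W+ = 6 + 1.5 + 6 = 13.5
W- = 1.5 + 4 + 3 + 6 = 14.5
(Check: W+ + W- = 28 should equal n(n+1)/2 = 28.)
Step 4: Test statistic W = min(W+, W-) = 13.5.
Step 5: Ties in |d|, so use the tie-corrected normal approximation.
        E[W] = n(n+1)/4 = 7*8/4 = 14.
        Tie groups: |d|=1 (t=2), |d|=7 (t=3); sum(t^3 - t) = 30.
        Var[W] = n(n+1)(2n+1)/24 - sum(t^3-t)/48 = 840/24 - 30/48 = 34.375.
        z = (W - E[W]) / sqrt(Var[W]) = (13.5 - 14) / 5.8630 = -0.0853.
        Two-sided p = 2*Phi(z) = 0.932039.
Step 6: alpha = 0.05. fail to reject H0.

W+ = 13.5, W- = 14.5, W = min = 13.5, p = 0.932039, fail to reject H0.


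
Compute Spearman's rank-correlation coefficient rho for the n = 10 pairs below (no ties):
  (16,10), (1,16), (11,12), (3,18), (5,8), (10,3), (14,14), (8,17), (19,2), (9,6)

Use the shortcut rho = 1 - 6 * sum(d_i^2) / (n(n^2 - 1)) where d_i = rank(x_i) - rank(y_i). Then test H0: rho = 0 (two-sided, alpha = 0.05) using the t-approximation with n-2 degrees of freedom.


Step 1: Rank x and y separately (midranks; no ties here).
rank(x): 16->9, 1->1, 11->7, 3->2, 5->3, 10->6, 14->8, 8->4, 19->10, 9->5
rank(y): 10->5, 16->8, 12->6, 18->10, 8->4, 3->2, 14->7, 17->9, 2->1, 6->3
Step 2: d_i = R_x(i) - R_y(i); compute d_i^2.
  (9-5)^2=16, (1-8)^2=49, (7-6)^2=1, (2-10)^2=64, (3-4)^2=1, (6-2)^2=16, (8-7)^2=1, (4-9)^2=25, (10-1)^2=81, (5-3)^2=4
sum(d^2) = 258.
Step 3: rho = 1 - 6*258 / (10*(10^2 - 1)) = 1 - 1548/990 = -0.563636.
Step 4: Under H0, t = rho * sqrt((n-2)/(1-rho^2)) = -1.9300 ~ t(8).
Step 5: Two-sided p-value from the t-distribution with 8 df = 0.089724.
Step 6: alpha = 0.05. fail to reject H0.

rho = -0.5636, p = 0.089724, fail to reject H0 at alpha = 0.05.


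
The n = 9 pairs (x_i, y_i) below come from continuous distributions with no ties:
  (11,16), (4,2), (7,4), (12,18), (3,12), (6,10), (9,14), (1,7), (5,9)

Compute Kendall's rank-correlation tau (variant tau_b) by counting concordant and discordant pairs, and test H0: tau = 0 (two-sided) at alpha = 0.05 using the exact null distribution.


Step 1: Enumerate the 36 unordered pairs (i,j) with i<j and classify each by sign(x_j-x_i) * sign(y_j-y_i).
  (1,2):dx=-7,dy=-14->C; (1,3):dx=-4,dy=-12->C; (1,4):dx=+1,dy=+2->C; (1,5):dx=-8,dy=-4->C
  (1,6):dx=-5,dy=-6->C; (1,7):dx=-2,dy=-2->C; (1,8):dx=-10,dy=-9->C; (1,9):dx=-6,dy=-7->C
  (2,3):dx=+3,dy=+2->C; (2,4):dx=+8,dy=+16->C; (2,5):dx=-1,dy=+10->D; (2,6):dx=+2,dy=+8->C
  (2,7):dx=+5,dy=+12->C; (2,8):dx=-3,dy=+5->D; (2,9):dx=+1,dy=+7->C; (3,4):dx=+5,dy=+14->C
  (3,5):dx=-4,dy=+8->D; (3,6):dx=-1,dy=+6->D; (3,7):dx=+2,dy=+10->C; (3,8):dx=-6,dy=+3->D
  (3,9):dx=-2,dy=+5->D; (4,5):dx=-9,dy=-6->C; (4,6):dx=-6,dy=-8->C; (4,7):dx=-3,dy=-4->C
  (4,8):dx=-11,dy=-11->C; (4,9):dx=-7,dy=-9->C; (5,6):dx=+3,dy=-2->D; (5,7):dx=+6,dy=+2->C
  (5,8):dx=-2,dy=-5->C; (5,9):dx=+2,dy=-3->D; (6,7):dx=+3,dy=+4->C; (6,8):dx=-5,dy=-3->C
  (6,9):dx=-1,dy=-1->C; (7,8):dx=-8,dy=-7->C; (7,9):dx=-4,dy=-5->C; (8,9):dx=+4,dy=+2->C
Step 2: C = 28, D = 8, total pairs = 36.
Step 3: tau = (C - D)/(n(n-1)/2) = (28 - 8)/36 = 0.555556.
Step 4: Exact two-sided p-value (enumerate n! = 362880 permutations of y under H0): p = 0.044615.
Step 5: alpha = 0.05. reject H0.

tau_b = 0.5556 (C=28, D=8), p = 0.044615, reject H0.


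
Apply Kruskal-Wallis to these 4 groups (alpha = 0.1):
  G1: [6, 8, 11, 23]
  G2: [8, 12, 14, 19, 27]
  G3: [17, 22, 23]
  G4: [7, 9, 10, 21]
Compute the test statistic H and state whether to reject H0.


Step 1: Combine all N = 16 observations and assign midranks.
sorted (value, group, rank): (6,G1,1), (7,G4,2), (8,G1,3.5), (8,G2,3.5), (9,G4,5), (10,G4,6), (11,G1,7), (12,G2,8), (14,G2,9), (17,G3,10), (19,G2,11), (21,G4,12), (22,G3,13), (23,G1,14.5), (23,G3,14.5), (27,G2,16)
Step 2: Sum ranks within each group.
R_1 = 26 (n_1 = 4)
R_2 = 47.5 (n_2 = 5)
R_3 = 37.5 (n_3 = 3)
R_4 = 25 (n_4 = 4)
Step 3: H = 12/(N(N+1)) * sum(R_i^2/n_i) - 3(N+1)
     = 12/(16*17) * (26^2/4 + 47.5^2/5 + 37.5^2/3 + 25^2/4) - 3*17
     = 0.044118 * 1245.25 - 51
     = 3.937500.
Step 4: Ties present; correction factor C = 1 - 12/(16^3 - 16) = 0.997059. Corrected H = 3.937500 / 0.997059 = 3.949115.
Step 5: Under H0, H ~ chi^2(3); p-value = 0.267011.
Step 6: alpha = 0.1. fail to reject H0.

H = 3.9491, df = 3, p = 0.267011, fail to reject H0.


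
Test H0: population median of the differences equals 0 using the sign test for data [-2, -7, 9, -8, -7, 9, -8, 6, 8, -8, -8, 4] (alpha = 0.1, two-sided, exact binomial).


Step 1: Discard zero differences. Original n = 12; n_eff = number of nonzero differences = 12.
Nonzero differences (with sign): -2, -7, +9, -8, -7, +9, -8, +6, +8, -8, -8, +4
Step 2: Count signs: positive = 5, negative = 7.
Step 3: Under H0: P(positive) = 0.5, so the number of positives S ~ Bin(12, 0.5).
Step 4: Two-sided exact p-value = sum of Bin(12,0.5) probabilities at or below the observed probability = 0.774414.
Step 5: alpha = 0.1. fail to reject H0.

n_eff = 12, pos = 5, neg = 7, p = 0.774414, fail to reject H0.


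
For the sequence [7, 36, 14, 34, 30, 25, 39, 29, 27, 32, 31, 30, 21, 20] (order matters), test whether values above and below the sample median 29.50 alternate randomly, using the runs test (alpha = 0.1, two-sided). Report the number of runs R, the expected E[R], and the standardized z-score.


Step 1: Compute median = 29.50; label A = above, B = below.
Labels in order: BABAABABBAAABB  (n_A = 7, n_B = 7)
Step 2: Count runs R = 9.
Step 3: Under H0 (random ordering), E[R] = 2*n_A*n_B/(n_A+n_B) + 1 = 2*7*7/14 + 1 = 8.0000.
        Var[R] = 2*n_A*n_B*(2*n_A*n_B - n_A - n_B) / ((n_A+n_B)^2 * (n_A+n_B-1)) = 8232/2548 = 3.2308.
        SD[R] = 1.7974.
Step 4: Continuity-corrected z = (R - 0.5 - E[R]) / SD[R] = (9 - 0.5 - 8.0000) / 1.7974 = 0.2782.
Step 5: Two-sided p-value via normal approximation = 2*(1 - Phi(|z|)) = 0.780879.
Step 6: alpha = 0.1. fail to reject H0.

R = 9, z = 0.2782, p = 0.780879, fail to reject H0.


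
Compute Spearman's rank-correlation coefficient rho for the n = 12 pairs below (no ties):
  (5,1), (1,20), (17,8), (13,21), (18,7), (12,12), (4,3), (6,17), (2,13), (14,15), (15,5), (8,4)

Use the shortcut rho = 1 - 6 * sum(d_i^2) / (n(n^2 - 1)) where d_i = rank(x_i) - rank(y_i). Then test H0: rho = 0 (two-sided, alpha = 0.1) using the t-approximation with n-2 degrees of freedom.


Step 1: Rank x and y separately (midranks; no ties here).
rank(x): 5->4, 1->1, 17->11, 13->8, 18->12, 12->7, 4->3, 6->5, 2->2, 14->9, 15->10, 8->6
rank(y): 1->1, 20->11, 8->6, 21->12, 7->5, 12->7, 3->2, 17->10, 13->8, 15->9, 5->4, 4->3
Step 2: d_i = R_x(i) - R_y(i); compute d_i^2.
  (4-1)^2=9, (1-11)^2=100, (11-6)^2=25, (8-12)^2=16, (12-5)^2=49, (7-7)^2=0, (3-2)^2=1, (5-10)^2=25, (2-8)^2=36, (9-9)^2=0, (10-4)^2=36, (6-3)^2=9
sum(d^2) = 306.
Step 3: rho = 1 - 6*306 / (12*(12^2 - 1)) = 1 - 1836/1716 = -0.069930.
Step 4: Under H0, t = rho * sqrt((n-2)/(1-rho^2)) = -0.2217 ~ t(10).
Step 5: Two-sided p-value from the t-distribution with 10 df = 0.829024.
Step 6: alpha = 0.1. fail to reject H0.

rho = -0.0699, p = 0.829024, fail to reject H0 at alpha = 0.1.


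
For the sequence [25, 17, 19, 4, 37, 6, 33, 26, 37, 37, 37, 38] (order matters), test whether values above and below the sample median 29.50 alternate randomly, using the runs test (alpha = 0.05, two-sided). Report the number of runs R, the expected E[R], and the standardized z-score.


Step 1: Compute median = 29.50; label A = above, B = below.
Labels in order: BBBBABABAAAA  (n_A = 6, n_B = 6)
Step 2: Count runs R = 6.
Step 3: Under H0 (random ordering), E[R] = 2*n_A*n_B/(n_A+n_B) + 1 = 2*6*6/12 + 1 = 7.0000.
        Var[R] = 2*n_A*n_B*(2*n_A*n_B - n_A - n_B) / ((n_A+n_B)^2 * (n_A+n_B-1)) = 4320/1584 = 2.7273.
        SD[R] = 1.6514.
Step 4: Continuity-corrected z = (R + 0.5 - E[R]) / SD[R] = (6 + 0.5 - 7.0000) / 1.6514 = -0.3028.
Step 5: Two-sided p-value via normal approximation = 2*(1 - Phi(|z|)) = 0.762069.
Step 6: alpha = 0.05. fail to reject H0.

R = 6, z = -0.3028, p = 0.762069, fail to reject H0.


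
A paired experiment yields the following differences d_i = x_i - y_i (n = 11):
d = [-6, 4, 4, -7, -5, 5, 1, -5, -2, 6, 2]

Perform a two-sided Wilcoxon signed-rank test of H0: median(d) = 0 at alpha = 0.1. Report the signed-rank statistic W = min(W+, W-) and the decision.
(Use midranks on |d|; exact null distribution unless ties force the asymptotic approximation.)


Step 1: Drop any zero differences (none here) and take |d_i|.
|d| = [6, 4, 4, 7, 5, 5, 1, 5, 2, 6, 2]
Step 2: Midrank |d_i| (ties get averaged ranks).
ranks: |6|->9.5, |4|->4.5, |4|->4.5, |7|->11, |5|->7, |5|->7, |1|->1, |5|->7, |2|->2.5, |6|->9.5, |2|->2.5
Step 3: Attach original signs; sum ranks with positive sign and with negative sign.
W+ = 4.5 + 4.5 + 7 + 1 + 9.5 + 2.5 = 29
W- = 9.5 + 11 + 7 + 7 + 2.5 = 37
(Check: W+ + W- = 66 should equal n(n+1)/2 = 66.)
Step 4: Test statistic W = min(W+, W-) = 29.
Step 5: Ties in |d|, so use the tie-corrected normal approximation.
        E[W] = n(n+1)/4 = 11*12/4 = 33.
        Tie groups: |d|=2 (t=2), |d|=4 (t=2), |d|=5 (t=3), |d|=6 (t=2); sum(t^3 - t) = 42.
        Var[W] = n(n+1)(2n+1)/24 - sum(t^3-t)/48 = 3036/24 - 42/48 = 125.625.
        z = (W - E[W]) / sqrt(Var[W]) = (29 - 33) / 11.2083 = -0.3569.
        Two-sided p = 2*Phi(z) = 0.721182.
Step 6: alpha = 0.1. fail to reject H0.

W+ = 29, W- = 37, W = min = 29, p = 0.721182, fail to reject H0.


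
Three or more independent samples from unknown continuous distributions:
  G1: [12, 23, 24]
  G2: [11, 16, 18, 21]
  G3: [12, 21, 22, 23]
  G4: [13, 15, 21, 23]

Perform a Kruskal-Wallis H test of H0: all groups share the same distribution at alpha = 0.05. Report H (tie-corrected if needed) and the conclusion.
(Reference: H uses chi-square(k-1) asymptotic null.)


Step 1: Combine all N = 15 observations and assign midranks.
sorted (value, group, rank): (11,G2,1), (12,G1,2.5), (12,G3,2.5), (13,G4,4), (15,G4,5), (16,G2,6), (18,G2,7), (21,G2,9), (21,G3,9), (21,G4,9), (22,G3,11), (23,G1,13), (23,G3,13), (23,G4,13), (24,G1,15)
Step 2: Sum ranks within each group.
R_1 = 30.5 (n_1 = 3)
R_2 = 23 (n_2 = 4)
R_3 = 35.5 (n_3 = 4)
R_4 = 31 (n_4 = 4)
Step 3: H = 12/(N(N+1)) * sum(R_i^2/n_i) - 3(N+1)
     = 12/(15*16) * (30.5^2/3 + 23^2/4 + 35.5^2/4 + 31^2/4) - 3*16
     = 0.050000 * 997.646 - 48
     = 1.882292.
Step 4: Ties present; correction factor C = 1 - 54/(15^3 - 15) = 0.983929. Corrected H = 1.882292 / 0.983929 = 1.913037.
Step 5: Under H0, H ~ chi^2(3); p-value = 0.590651.
Step 6: alpha = 0.05. fail to reject H0.

H = 1.9130, df = 3, p = 0.590651, fail to reject H0.


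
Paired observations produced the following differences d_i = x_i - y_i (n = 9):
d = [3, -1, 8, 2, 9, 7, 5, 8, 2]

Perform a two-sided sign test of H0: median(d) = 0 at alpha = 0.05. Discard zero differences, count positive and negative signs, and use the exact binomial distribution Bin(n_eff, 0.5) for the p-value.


Step 1: Discard zero differences. Original n = 9; n_eff = number of nonzero differences = 9.
Nonzero differences (with sign): +3, -1, +8, +2, +9, +7, +5, +8, +2
Step 2: Count signs: positive = 8, negative = 1.
Step 3: Under H0: P(positive) = 0.5, so the number of positives S ~ Bin(9, 0.5).
Step 4: Two-sided exact p-value = sum of Bin(9,0.5) probabilities at or below the observed probability = 0.039062.
Step 5: alpha = 0.05. reject H0.

n_eff = 9, pos = 8, neg = 1, p = 0.039062, reject H0.


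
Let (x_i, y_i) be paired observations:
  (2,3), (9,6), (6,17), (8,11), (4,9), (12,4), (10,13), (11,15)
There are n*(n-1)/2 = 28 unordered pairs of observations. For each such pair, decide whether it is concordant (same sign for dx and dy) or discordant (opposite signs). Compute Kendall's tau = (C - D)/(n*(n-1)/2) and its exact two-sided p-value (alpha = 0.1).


Step 1: Enumerate the 28 unordered pairs (i,j) with i<j and classify each by sign(x_j-x_i) * sign(y_j-y_i).
  (1,2):dx=+7,dy=+3->C; (1,3):dx=+4,dy=+14->C; (1,4):dx=+6,dy=+8->C; (1,5):dx=+2,dy=+6->C
  (1,6):dx=+10,dy=+1->C; (1,7):dx=+8,dy=+10->C; (1,8):dx=+9,dy=+12->C; (2,3):dx=-3,dy=+11->D
  (2,4):dx=-1,dy=+5->D; (2,5):dx=-5,dy=+3->D; (2,6):dx=+3,dy=-2->D; (2,7):dx=+1,dy=+7->C
  (2,8):dx=+2,dy=+9->C; (3,4):dx=+2,dy=-6->D; (3,5):dx=-2,dy=-8->C; (3,6):dx=+6,dy=-13->D
  (3,7):dx=+4,dy=-4->D; (3,8):dx=+5,dy=-2->D; (4,5):dx=-4,dy=-2->C; (4,6):dx=+4,dy=-7->D
  (4,7):dx=+2,dy=+2->C; (4,8):dx=+3,dy=+4->C; (5,6):dx=+8,dy=-5->D; (5,7):dx=+6,dy=+4->C
  (5,8):dx=+7,dy=+6->C; (6,7):dx=-2,dy=+9->D; (6,8):dx=-1,dy=+11->D; (7,8):dx=+1,dy=+2->C
Step 2: C = 16, D = 12, total pairs = 28.
Step 3: tau = (C - D)/(n(n-1)/2) = (16 - 12)/28 = 0.142857.
Step 4: Exact two-sided p-value (enumerate n! = 40320 permutations of y under H0): p = 0.719544.
Step 5: alpha = 0.1. fail to reject H0.

tau_b = 0.1429 (C=16, D=12), p = 0.719544, fail to reject H0.


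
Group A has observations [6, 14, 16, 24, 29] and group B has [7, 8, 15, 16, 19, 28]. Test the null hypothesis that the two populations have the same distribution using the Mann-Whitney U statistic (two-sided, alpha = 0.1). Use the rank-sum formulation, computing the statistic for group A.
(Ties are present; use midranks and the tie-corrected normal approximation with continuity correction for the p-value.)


Step 1: Combine and sort all 11 observations; assign midranks.
sorted (value, group): (6,X), (7,Y), (8,Y), (14,X), (15,Y), (16,X), (16,Y), (19,Y), (24,X), (28,Y), (29,X)
ranks: 6->1, 7->2, 8->3, 14->4, 15->5, 16->6.5, 16->6.5, 19->8, 24->9, 28->10, 29->11
Step 2: Rank sum for X: R1 = 1 + 4 + 6.5 + 9 + 11 = 31.5.
Step 3: U_X = R1 - n1(n1+1)/2 = 31.5 - 5*6/2 = 31.5 - 15 = 16.5.
       U_Y = n1*n2 - U_X = 30 - 16.5 = 13.5.
Step 4: Ties are present, so use the tie-corrected normal approximation (with continuity correction) for the p-value.
Step 5: p-value = 0.854805; compare to alpha = 0.1. fail to reject H0.

U_X = 16.5, p = 0.854805, fail to reject H0 at alpha = 0.1.


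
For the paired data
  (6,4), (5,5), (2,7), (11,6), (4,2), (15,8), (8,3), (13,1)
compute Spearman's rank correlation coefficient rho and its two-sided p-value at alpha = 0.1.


Step 1: Rank x and y separately (midranks; no ties here).
rank(x): 6->4, 5->3, 2->1, 11->6, 4->2, 15->8, 8->5, 13->7
rank(y): 4->4, 5->5, 7->7, 6->6, 2->2, 8->8, 3->3, 1->1
Step 2: d_i = R_x(i) - R_y(i); compute d_i^2.
  (4-4)^2=0, (3-5)^2=4, (1-7)^2=36, (6-6)^2=0, (2-2)^2=0, (8-8)^2=0, (5-3)^2=4, (7-1)^2=36
sum(d^2) = 80.
Step 3: rho = 1 - 6*80 / (8*(8^2 - 1)) = 1 - 480/504 = 0.047619.
Step 4: Under H0, t = rho * sqrt((n-2)/(1-rho^2)) = 0.1168 ~ t(6).
Step 5: Two-sided p-value from the t-distribution with 6 df = 0.910849.
Step 6: alpha = 0.1. fail to reject H0.

rho = 0.0476, p = 0.910849, fail to reject H0 at alpha = 0.1.


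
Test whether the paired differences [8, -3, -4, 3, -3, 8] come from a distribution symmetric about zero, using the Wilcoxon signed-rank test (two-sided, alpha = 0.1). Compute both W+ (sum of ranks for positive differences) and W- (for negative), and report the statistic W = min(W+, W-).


Step 1: Drop any zero differences (none here) and take |d_i|.
|d| = [8, 3, 4, 3, 3, 8]
Step 2: Midrank |d_i| (ties get averaged ranks).
ranks: |8|->5.5, |3|->2, |4|->4, |3|->2, |3|->2, |8|->5.5
Step 3: Attach original signs; sum ranks with positive sign and with negative sign.
W+ = 5.5 + 2 + 5.5 = 13
W- = 2 + 4 + 2 = 8
(Check: W+ + W- = 21 should equal n(n+1)/2 = 21.)
Step 4: Test statistic W = min(W+, W-) = 8.
Step 5: Ties in |d|, so use the tie-corrected normal approximation.
        E[W] = n(n+1)/4 = 6*7/4 = 10.5.
        Tie groups: |d|=3 (t=3), |d|=8 (t=2); sum(t^3 - t) = 30.
        Var[W] = n(n+1)(2n+1)/24 - sum(t^3-t)/48 = 546/24 - 30/48 = 22.125.
        z = (W - E[W]) / sqrt(Var[W]) = (8 - 10.5) / 4.7037 = -0.5315.
        Two-sided p = 2*Phi(z) = 0.595076.
Step 6: alpha = 0.1. fail to reject H0.

W+ = 13, W- = 8, W = min = 8, p = 0.595076, fail to reject H0.


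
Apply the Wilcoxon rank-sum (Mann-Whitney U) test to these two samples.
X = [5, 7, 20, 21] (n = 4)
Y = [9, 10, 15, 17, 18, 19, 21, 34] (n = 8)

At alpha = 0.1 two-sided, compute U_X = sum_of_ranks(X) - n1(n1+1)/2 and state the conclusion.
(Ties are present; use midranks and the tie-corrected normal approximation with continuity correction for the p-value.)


Step 1: Combine and sort all 12 observations; assign midranks.
sorted (value, group): (5,X), (7,X), (9,Y), (10,Y), (15,Y), (17,Y), (18,Y), (19,Y), (20,X), (21,X), (21,Y), (34,Y)
ranks: 5->1, 7->2, 9->3, 10->4, 15->5, 17->6, 18->7, 19->8, 20->9, 21->10.5, 21->10.5, 34->12
Step 2: Rank sum for X: R1 = 1 + 2 + 9 + 10.5 = 22.5.
Step 3: U_X = R1 - n1(n1+1)/2 = 22.5 - 4*5/2 = 22.5 - 10 = 12.5.
       U_Y = n1*n2 - U_X = 32 - 12.5 = 19.5.
Step 4: Ties are present, so use the tie-corrected normal approximation (with continuity correction) for the p-value.
Step 5: p-value = 0.609759; compare to alpha = 0.1. fail to reject H0.

U_X = 12.5, p = 0.609759, fail to reject H0 at alpha = 0.1.


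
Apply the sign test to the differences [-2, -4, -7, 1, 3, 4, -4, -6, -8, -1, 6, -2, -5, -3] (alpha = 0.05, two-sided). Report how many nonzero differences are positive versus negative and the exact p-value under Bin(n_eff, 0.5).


Step 1: Discard zero differences. Original n = 14; n_eff = number of nonzero differences = 14.
Nonzero differences (with sign): -2, -4, -7, +1, +3, +4, -4, -6, -8, -1, +6, -2, -5, -3
Step 2: Count signs: positive = 4, negative = 10.
Step 3: Under H0: P(positive) = 0.5, so the number of positives S ~ Bin(14, 0.5).
Step 4: Two-sided exact p-value = sum of Bin(14,0.5) probabilities at or below the observed probability = 0.179565.
Step 5: alpha = 0.05. fail to reject H0.

n_eff = 14, pos = 4, neg = 10, p = 0.179565, fail to reject H0.


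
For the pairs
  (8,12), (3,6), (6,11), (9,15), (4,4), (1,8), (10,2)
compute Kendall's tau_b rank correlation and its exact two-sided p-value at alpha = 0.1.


Step 1: Enumerate the 21 unordered pairs (i,j) with i<j and classify each by sign(x_j-x_i) * sign(y_j-y_i).
  (1,2):dx=-5,dy=-6->C; (1,3):dx=-2,dy=-1->C; (1,4):dx=+1,dy=+3->C; (1,5):dx=-4,dy=-8->C
  (1,6):dx=-7,dy=-4->C; (1,7):dx=+2,dy=-10->D; (2,3):dx=+3,dy=+5->C; (2,4):dx=+6,dy=+9->C
  (2,5):dx=+1,dy=-2->D; (2,6):dx=-2,dy=+2->D; (2,7):dx=+7,dy=-4->D; (3,4):dx=+3,dy=+4->C
  (3,5):dx=-2,dy=-7->C; (3,6):dx=-5,dy=-3->C; (3,7):dx=+4,dy=-9->D; (4,5):dx=-5,dy=-11->C
  (4,6):dx=-8,dy=-7->C; (4,7):dx=+1,dy=-13->D; (5,6):dx=-3,dy=+4->D; (5,7):dx=+6,dy=-2->D
  (6,7):dx=+9,dy=-6->D
Step 2: C = 12, D = 9, total pairs = 21.
Step 3: tau = (C - D)/(n(n-1)/2) = (12 - 9)/21 = 0.142857.
Step 4: Exact two-sided p-value (enumerate n! = 5040 permutations of y under H0): p = 0.772619.
Step 5: alpha = 0.1. fail to reject H0.

tau_b = 0.1429 (C=12, D=9), p = 0.772619, fail to reject H0.


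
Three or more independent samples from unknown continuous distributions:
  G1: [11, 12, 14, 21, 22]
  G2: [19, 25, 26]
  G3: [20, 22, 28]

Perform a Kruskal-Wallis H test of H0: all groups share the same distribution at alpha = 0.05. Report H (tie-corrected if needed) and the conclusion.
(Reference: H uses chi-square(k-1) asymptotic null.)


Step 1: Combine all N = 11 observations and assign midranks.
sorted (value, group, rank): (11,G1,1), (12,G1,2), (14,G1,3), (19,G2,4), (20,G3,5), (21,G1,6), (22,G1,7.5), (22,G3,7.5), (25,G2,9), (26,G2,10), (28,G3,11)
Step 2: Sum ranks within each group.
R_1 = 19.5 (n_1 = 5)
R_2 = 23 (n_2 = 3)
R_3 = 23.5 (n_3 = 3)
Step 3: H = 12/(N(N+1)) * sum(R_i^2/n_i) - 3(N+1)
     = 12/(11*12) * (19.5^2/5 + 23^2/3 + 23.5^2/3) - 3*12
     = 0.090909 * 436.467 - 36
     = 3.678788.
Step 4: Ties present; correction factor C = 1 - 6/(11^3 - 11) = 0.995455. Corrected H = 3.678788 / 0.995455 = 3.695586.
Step 5: Under H0, H ~ chi^2(2); p-value = 0.157585.
Step 6: alpha = 0.05. fail to reject H0.

H = 3.6956, df = 2, p = 0.157585, fail to reject H0.


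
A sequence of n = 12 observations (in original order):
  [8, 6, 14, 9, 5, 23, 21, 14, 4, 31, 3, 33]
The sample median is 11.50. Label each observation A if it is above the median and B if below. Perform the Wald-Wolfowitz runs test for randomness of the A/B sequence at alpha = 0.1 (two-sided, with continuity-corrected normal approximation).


Step 1: Compute median = 11.50; label A = above, B = below.
Labels in order: BBABBAAABABA  (n_A = 6, n_B = 6)
Step 2: Count runs R = 8.
Step 3: Under H0 (random ordering), E[R] = 2*n_A*n_B/(n_A+n_B) + 1 = 2*6*6/12 + 1 = 7.0000.
        Var[R] = 2*n_A*n_B*(2*n_A*n_B - n_A - n_B) / ((n_A+n_B)^2 * (n_A+n_B-1)) = 4320/1584 = 2.7273.
        SD[R] = 1.6514.
Step 4: Continuity-corrected z = (R - 0.5 - E[R]) / SD[R] = (8 - 0.5 - 7.0000) / 1.6514 = 0.3028.
Step 5: Two-sided p-value via normal approximation = 2*(1 - Phi(|z|)) = 0.762069.
Step 6: alpha = 0.1. fail to reject H0.

R = 8, z = 0.3028, p = 0.762069, fail to reject H0.


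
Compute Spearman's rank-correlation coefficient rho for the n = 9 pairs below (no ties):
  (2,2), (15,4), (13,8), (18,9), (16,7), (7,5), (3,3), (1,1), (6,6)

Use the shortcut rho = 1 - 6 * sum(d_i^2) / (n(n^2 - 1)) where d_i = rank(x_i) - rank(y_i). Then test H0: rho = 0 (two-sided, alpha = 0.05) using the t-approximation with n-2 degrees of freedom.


Step 1: Rank x and y separately (midranks; no ties here).
rank(x): 2->2, 15->7, 13->6, 18->9, 16->8, 7->5, 3->3, 1->1, 6->4
rank(y): 2->2, 4->4, 8->8, 9->9, 7->7, 5->5, 3->3, 1->1, 6->6
Step 2: d_i = R_x(i) - R_y(i); compute d_i^2.
  (2-2)^2=0, (7-4)^2=9, (6-8)^2=4, (9-9)^2=0, (8-7)^2=1, (5-5)^2=0, (3-3)^2=0, (1-1)^2=0, (4-6)^2=4
sum(d^2) = 18.
Step 3: rho = 1 - 6*18 / (9*(9^2 - 1)) = 1 - 108/720 = 0.850000.
Step 4: Under H0, t = rho * sqrt((n-2)/(1-rho^2)) = 4.2691 ~ t(7).
Step 5: Two-sided p-value from the t-distribution with 7 df = 0.003705.
Step 6: alpha = 0.05. reject H0.

rho = 0.8500, p = 0.003705, reject H0 at alpha = 0.05.


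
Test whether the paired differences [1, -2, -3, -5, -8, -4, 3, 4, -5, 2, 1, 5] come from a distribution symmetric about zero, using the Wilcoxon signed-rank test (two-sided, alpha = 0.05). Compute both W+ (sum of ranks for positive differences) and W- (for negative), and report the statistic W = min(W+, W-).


Step 1: Drop any zero differences (none here) and take |d_i|.
|d| = [1, 2, 3, 5, 8, 4, 3, 4, 5, 2, 1, 5]
Step 2: Midrank |d_i| (ties get averaged ranks).
ranks: |1|->1.5, |2|->3.5, |3|->5.5, |5|->10, |8|->12, |4|->7.5, |3|->5.5, |4|->7.5, |5|->10, |2|->3.5, |1|->1.5, |5|->10
Step 3: Attach original signs; sum ranks with positive sign and with negative sign.
W+ = 1.5 + 5.5 + 7.5 + 3.5 + 1.5 + 10 = 29.5
W- = 3.5 + 5.5 + 10 + 12 + 7.5 + 10 = 48.5
(Check: W+ + W- = 78 should equal n(n+1)/2 = 78.)
Step 4: Test statistic W = min(W+, W-) = 29.5.
Step 5: Ties in |d|, so use the tie-corrected normal approximation.
        E[W] = n(n+1)/4 = 12*13/4 = 39.
        Tie groups: |d|=1 (t=2), |d|=2 (t=2), |d|=3 (t=2), |d|=4 (t=2), |d|=5 (t=3); sum(t^3 - t) = 48.
        Var[W] = n(n+1)(2n+1)/24 - sum(t^3-t)/48 = 3900/24 - 48/48 = 161.5.
        z = (W - E[W]) / sqrt(Var[W]) = (29.5 - 39) / 12.7083 = -0.7475.
        Two-sided p = 2*Phi(z) = 0.454735.
Step 6: alpha = 0.05. fail to reject H0.

W+ = 29.5, W- = 48.5, W = min = 29.5, p = 0.454735, fail to reject H0.


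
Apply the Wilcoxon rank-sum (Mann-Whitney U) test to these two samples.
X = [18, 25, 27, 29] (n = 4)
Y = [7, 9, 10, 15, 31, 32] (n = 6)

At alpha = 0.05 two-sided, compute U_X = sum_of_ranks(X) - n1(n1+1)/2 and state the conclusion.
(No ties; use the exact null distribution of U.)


Step 1: Combine and sort all 10 observations; assign midranks.
sorted (value, group): (7,Y), (9,Y), (10,Y), (15,Y), (18,X), (25,X), (27,X), (29,X), (31,Y), (32,Y)
ranks: 7->1, 9->2, 10->3, 15->4, 18->5, 25->6, 27->7, 29->8, 31->9, 32->10
Step 2: Rank sum for X: R1 = 5 + 6 + 7 + 8 = 26.
Step 3: U_X = R1 - n1(n1+1)/2 = 26 - 4*5/2 = 26 - 10 = 16.
       U_Y = n1*n2 - U_X = 24 - 16 = 8.
Step 4: No ties, so the exact null distribution of U (based on enumerating the C(10,4) = 210 equally likely rank assignments) gives the two-sided p-value.
Step 5: p-value = 0.476190; compare to alpha = 0.05. fail to reject H0.

U_X = 16, p = 0.476190, fail to reject H0 at alpha = 0.05.


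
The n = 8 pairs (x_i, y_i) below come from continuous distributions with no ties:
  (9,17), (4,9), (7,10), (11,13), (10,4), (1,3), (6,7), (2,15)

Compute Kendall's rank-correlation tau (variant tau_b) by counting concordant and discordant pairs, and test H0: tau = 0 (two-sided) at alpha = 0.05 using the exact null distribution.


Step 1: Enumerate the 28 unordered pairs (i,j) with i<j and classify each by sign(x_j-x_i) * sign(y_j-y_i).
  (1,2):dx=-5,dy=-8->C; (1,3):dx=-2,dy=-7->C; (1,4):dx=+2,dy=-4->D; (1,5):dx=+1,dy=-13->D
  (1,6):dx=-8,dy=-14->C; (1,7):dx=-3,dy=-10->C; (1,8):dx=-7,dy=-2->C; (2,3):dx=+3,dy=+1->C
  (2,4):dx=+7,dy=+4->C; (2,5):dx=+6,dy=-5->D; (2,6):dx=-3,dy=-6->C; (2,7):dx=+2,dy=-2->D
  (2,8):dx=-2,dy=+6->D; (3,4):dx=+4,dy=+3->C; (3,5):dx=+3,dy=-6->D; (3,6):dx=-6,dy=-7->C
  (3,7):dx=-1,dy=-3->C; (3,8):dx=-5,dy=+5->D; (4,5):dx=-1,dy=-9->C; (4,6):dx=-10,dy=-10->C
  (4,7):dx=-5,dy=-6->C; (4,8):dx=-9,dy=+2->D; (5,6):dx=-9,dy=-1->C; (5,7):dx=-4,dy=+3->D
  (5,8):dx=-8,dy=+11->D; (6,7):dx=+5,dy=+4->C; (6,8):dx=+1,dy=+12->C; (7,8):dx=-4,dy=+8->D
Step 2: C = 17, D = 11, total pairs = 28.
Step 3: tau = (C - D)/(n(n-1)/2) = (17 - 11)/28 = 0.214286.
Step 4: Exact two-sided p-value (enumerate n! = 40320 permutations of y under H0): p = 0.548413.
Step 5: alpha = 0.05. fail to reject H0.

tau_b = 0.2143 (C=17, D=11), p = 0.548413, fail to reject H0.


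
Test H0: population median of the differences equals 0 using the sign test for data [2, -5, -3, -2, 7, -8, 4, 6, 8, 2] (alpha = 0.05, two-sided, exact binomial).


Step 1: Discard zero differences. Original n = 10; n_eff = number of nonzero differences = 10.
Nonzero differences (with sign): +2, -5, -3, -2, +7, -8, +4, +6, +8, +2
Step 2: Count signs: positive = 6, negative = 4.
Step 3: Under H0: P(positive) = 0.5, so the number of positives S ~ Bin(10, 0.5).
Step 4: Two-sided exact p-value = sum of Bin(10,0.5) probabilities at or below the observed probability = 0.753906.
Step 5: alpha = 0.05. fail to reject H0.

n_eff = 10, pos = 6, neg = 4, p = 0.753906, fail to reject H0.


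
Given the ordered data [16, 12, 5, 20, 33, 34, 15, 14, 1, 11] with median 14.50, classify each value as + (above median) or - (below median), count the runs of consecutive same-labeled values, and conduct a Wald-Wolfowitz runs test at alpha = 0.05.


Step 1: Compute median = 14.50; label A = above, B = below.
Labels in order: ABBAAAABBB  (n_A = 5, n_B = 5)
Step 2: Count runs R = 4.
Step 3: Under H0 (random ordering), E[R] = 2*n_A*n_B/(n_A+n_B) + 1 = 2*5*5/10 + 1 = 6.0000.
        Var[R] = 2*n_A*n_B*(2*n_A*n_B - n_A - n_B) / ((n_A+n_B)^2 * (n_A+n_B-1)) = 2000/900 = 2.2222.
        SD[R] = 1.4907.
Step 4: Continuity-corrected z = (R + 0.5 - E[R]) / SD[R] = (4 + 0.5 - 6.0000) / 1.4907 = -1.0062.
Step 5: Two-sided p-value via normal approximation = 2*(1 - Phi(|z|)) = 0.314305.
Step 6: alpha = 0.05. fail to reject H0.

R = 4, z = -1.0062, p = 0.314305, fail to reject H0.


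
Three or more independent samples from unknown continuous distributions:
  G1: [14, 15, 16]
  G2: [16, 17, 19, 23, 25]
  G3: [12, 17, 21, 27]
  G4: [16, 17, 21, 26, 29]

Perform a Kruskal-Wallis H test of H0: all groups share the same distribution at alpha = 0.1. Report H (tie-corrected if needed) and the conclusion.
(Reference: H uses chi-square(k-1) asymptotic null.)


Step 1: Combine all N = 17 observations and assign midranks.
sorted (value, group, rank): (12,G3,1), (14,G1,2), (15,G1,3), (16,G1,5), (16,G2,5), (16,G4,5), (17,G2,8), (17,G3,8), (17,G4,8), (19,G2,10), (21,G3,11.5), (21,G4,11.5), (23,G2,13), (25,G2,14), (26,G4,15), (27,G3,16), (29,G4,17)
Step 2: Sum ranks within each group.
R_1 = 10 (n_1 = 3)
R_2 = 50 (n_2 = 5)
R_3 = 36.5 (n_3 = 4)
R_4 = 56.5 (n_4 = 5)
Step 3: H = 12/(N(N+1)) * sum(R_i^2/n_i) - 3(N+1)
     = 12/(17*18) * (10^2/3 + 50^2/5 + 36.5^2/4 + 56.5^2/5) - 3*18
     = 0.039216 * 1504.85 - 54
     = 5.013562.
Step 4: Ties present; correction factor C = 1 - 54/(17^3 - 17) = 0.988971. Corrected H = 5.013562 / 0.988971 = 5.069475.
Step 5: Under H0, H ~ chi^2(3); p-value = 0.166780.
Step 6: alpha = 0.1. fail to reject H0.

H = 5.0695, df = 3, p = 0.166780, fail to reject H0.
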